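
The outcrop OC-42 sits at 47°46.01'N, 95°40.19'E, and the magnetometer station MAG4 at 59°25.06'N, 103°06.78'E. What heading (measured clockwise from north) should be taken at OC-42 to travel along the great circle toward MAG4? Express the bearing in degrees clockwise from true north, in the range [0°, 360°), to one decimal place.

17.8°

OC-42: φ = +47.76683°, λ = +95.66983°
MAG4: φ = +59.41767°, λ = +103.11300°
Δλ = 7.4432°
y = sin Δλ · cos φ₂ = 0.065908
x = cos φ₁ sin φ₂ − sin φ₁ cos φ₂ cos Δλ = 0.205121
θ = atan2(y, x) = 17.8129° → 17.8129° (mod 360°)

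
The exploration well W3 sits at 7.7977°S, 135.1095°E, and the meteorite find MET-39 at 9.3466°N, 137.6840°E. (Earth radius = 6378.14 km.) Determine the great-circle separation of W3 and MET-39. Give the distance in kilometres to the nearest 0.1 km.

1929.7 km

Δφ = 17.1443°,  Δλ = 2.5745°
a = sin²(Δφ/2) + cos φ₁ cos φ₂ sin²(Δλ/2) = 0.022711
c = 2·arcsin(√a) = 0.302554 rad = 17.3351°
d = R·c = 6378.14 × 0.302554 = 1929.7 km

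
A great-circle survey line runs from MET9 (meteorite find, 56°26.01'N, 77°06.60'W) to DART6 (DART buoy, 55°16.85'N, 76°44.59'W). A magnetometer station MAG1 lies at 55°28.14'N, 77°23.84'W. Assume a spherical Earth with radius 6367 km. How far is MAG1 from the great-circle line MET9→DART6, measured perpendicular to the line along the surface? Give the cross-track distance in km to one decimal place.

36.9 km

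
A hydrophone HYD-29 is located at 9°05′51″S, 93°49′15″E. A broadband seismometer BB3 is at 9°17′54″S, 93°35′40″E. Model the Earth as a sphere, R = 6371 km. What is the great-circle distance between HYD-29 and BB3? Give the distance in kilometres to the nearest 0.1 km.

HYD-29: φ = -9.09750°, λ = +93.82083°
BB3: φ = -9.29833°, λ = +93.59444°
Δφ = -0.2008°,  Δλ = -0.2264°
a = sin²(Δφ/2) + cos φ₁ cos φ₂ sin²(Δλ/2) = 0.000007
c = 2·arcsin(√a) = 0.005244 rad = 0.3005°
d = R·c = 6371 × 0.005244 = 33.4 km

33.4 km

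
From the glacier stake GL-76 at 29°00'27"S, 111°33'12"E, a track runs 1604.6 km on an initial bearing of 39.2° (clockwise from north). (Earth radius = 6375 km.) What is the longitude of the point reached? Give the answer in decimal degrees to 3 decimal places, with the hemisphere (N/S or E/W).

GL-76: φ = -29.00750°, λ = +111.55333°
δ = d/R = 1604.6/6375 = 0.251702 rad
φ₂ = arcsin(sin φ₁ cos δ + cos φ₁ sin δ cos θ)
   = arcsin(-0.48492·0.96849 + 0.87456·0.24905·0.77494) = -17.50885°
λ₂ = λ₁ + atan2(sin θ sin δ cos φ₁, cos δ − sin φ₁ sin φ₂) = 121.05379°

121.054°E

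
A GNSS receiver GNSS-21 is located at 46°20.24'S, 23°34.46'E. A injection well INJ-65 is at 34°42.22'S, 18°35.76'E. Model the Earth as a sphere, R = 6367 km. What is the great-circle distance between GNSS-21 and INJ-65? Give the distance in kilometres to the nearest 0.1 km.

1358.7 km

GNSS-21: φ = -46.33733°, λ = +23.57433°
INJ-65: φ = -34.70367°, λ = +18.59600°
Δφ = 11.6337°,  Δλ = -4.9783°
a = sin²(Δφ/2) + cos φ₁ cos φ₂ sin²(Δλ/2) = 0.011342
c = 2·arcsin(√a) = 0.213404 rad = 12.2271°
d = R·c = 6367 × 0.213404 = 1358.7 km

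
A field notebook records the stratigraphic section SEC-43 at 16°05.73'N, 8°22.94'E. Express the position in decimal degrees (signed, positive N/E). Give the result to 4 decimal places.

lat: 16.0955° N → +16.0955°
lon: 8.3823° E → +8.3823°

+16.0955°, +8.3823°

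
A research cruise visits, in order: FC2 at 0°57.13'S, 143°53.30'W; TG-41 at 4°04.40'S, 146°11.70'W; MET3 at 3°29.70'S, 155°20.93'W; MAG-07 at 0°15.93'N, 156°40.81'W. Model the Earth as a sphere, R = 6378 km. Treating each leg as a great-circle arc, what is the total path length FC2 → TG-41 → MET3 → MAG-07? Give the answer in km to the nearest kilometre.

1895 km

FC2: φ = -0.95217°, λ = -143.88833°
TG-41: φ = -4.07333°, λ = -146.19500°
MET3: φ = -3.49500°, λ = -155.34883°
MAG-07: φ = +0.26550°, λ = -156.68017°
FC2→TG-41: c = 0.067711 rad, d = 431.86 km
TG-41→MET3: c = 0.159734 rad, d = 1018.78 km
MET3→MAG-07: c = 0.069620 rad, d = 444.04 km
Total = 431.86 + 1018.78 + 444.04 = 1894.68 km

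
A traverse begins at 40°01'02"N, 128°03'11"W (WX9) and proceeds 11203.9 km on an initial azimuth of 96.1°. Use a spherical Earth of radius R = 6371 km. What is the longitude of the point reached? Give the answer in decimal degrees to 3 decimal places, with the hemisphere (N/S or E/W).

WX9: φ = +40.01722°, λ = -128.05306°
δ = d/R = 11203.9/6371 = 1.758578 rad
φ₂ = arcsin(sin φ₁ cos δ + cos φ₁ sin δ cos θ)
   = arcsin(0.64302·-0.18668 + 0.76585·0.98242·-0.10626) = -11.53640°
λ₂ = λ₁ + atan2(sin θ sin δ cos φ₁, cos δ − sin φ₁ sin φ₂) = -33.61368°

33.614°W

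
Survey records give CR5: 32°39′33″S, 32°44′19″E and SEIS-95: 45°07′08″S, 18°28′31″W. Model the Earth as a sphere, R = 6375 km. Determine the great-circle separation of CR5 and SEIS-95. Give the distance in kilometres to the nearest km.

CR5: φ = -32.65917°, λ = +32.73861°
SEIS-95: φ = -45.11889°, λ = -18.47528°
Δφ = -12.4597°,  Δλ = -51.2139°
a = sin²(Δφ/2) + cos φ₁ cos φ₂ sin²(Δλ/2) = 0.122745
c = 2·arcsin(√a) = 0.715888 rad = 41.0173°
d = R·c = 6375 × 0.715888 = 4563.8 km

4564 km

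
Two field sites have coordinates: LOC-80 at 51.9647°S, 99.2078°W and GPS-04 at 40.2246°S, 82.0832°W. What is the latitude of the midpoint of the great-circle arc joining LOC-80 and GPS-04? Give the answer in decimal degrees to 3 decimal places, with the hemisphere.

Bx = cos φ₂ cos Δλ = 0.729670,  By = cos φ₂ sin Δλ = 0.224819
φₘ = atan2(sin φ₁ + sin φ₂, √((cos φ₁ + Bx)² + By²)) = -46.41173°
λₘ = λ₁ + atan2(By, cos φ₁ + Bx) = -89.72411°

46.412°S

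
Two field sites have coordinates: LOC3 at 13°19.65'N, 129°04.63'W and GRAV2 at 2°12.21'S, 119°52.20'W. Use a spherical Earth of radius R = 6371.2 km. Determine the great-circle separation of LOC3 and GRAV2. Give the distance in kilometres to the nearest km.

2004 km

LOC3: φ = +13.32750°, λ = -129.07717°
GRAV2: φ = -2.20350°, λ = -119.87000°
Δφ = -15.5310°,  Δλ = 9.2072°
a = sin²(Δφ/2) + cos φ₁ cos φ₂ sin²(Δλ/2) = 0.024521
c = 2·arcsin(√a) = 0.314477 rad = 18.0182°
d = R·c = 6371.2 × 0.314477 = 2003.6 km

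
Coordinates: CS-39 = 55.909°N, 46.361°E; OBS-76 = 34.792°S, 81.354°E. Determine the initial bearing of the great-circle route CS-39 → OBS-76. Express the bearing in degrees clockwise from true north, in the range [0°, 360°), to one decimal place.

151.8°

Δλ = 34.9930°
y = sin Δλ · cos φ₂ = 0.470955
x = cos φ₁ sin φ₂ − sin φ₁ cos φ₂ cos Δλ = -0.876978
θ = atan2(y, x) = 151.7633° → 151.7633° (mod 360°)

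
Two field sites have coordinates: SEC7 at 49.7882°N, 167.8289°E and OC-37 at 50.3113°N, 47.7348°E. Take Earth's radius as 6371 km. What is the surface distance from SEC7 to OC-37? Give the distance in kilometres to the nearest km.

7518 km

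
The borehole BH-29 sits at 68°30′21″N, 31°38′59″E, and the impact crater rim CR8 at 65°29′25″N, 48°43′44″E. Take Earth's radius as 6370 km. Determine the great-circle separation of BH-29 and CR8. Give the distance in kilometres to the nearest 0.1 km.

BH-29: φ = +68.50583°, λ = +31.64972°
CR8: φ = +65.49028°, λ = +48.72889°
Δφ = -3.0156°,  Δλ = 17.0792°
a = sin²(Δφ/2) + cos φ₁ cos φ₂ sin²(Δλ/2) = 0.004044
c = 2·arcsin(√a) = 0.127271 rad = 7.2921°
d = R·c = 6370 × 0.127271 = 810.7 km

810.7 km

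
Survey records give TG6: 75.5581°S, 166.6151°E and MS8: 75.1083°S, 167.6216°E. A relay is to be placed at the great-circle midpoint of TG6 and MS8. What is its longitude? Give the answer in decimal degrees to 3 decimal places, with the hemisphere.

Bx = cos φ₂ cos Δλ = 0.256953,  By = cos φ₂ sin Δλ = 0.004514
φₘ = atan2(sin φ₁ + sin φ₂, √((cos φ₁ + Bx)² + By²)) = -75.33374°
λₘ = λ₁ + atan2(By, cos φ₁ + Bx) = 167.12590°

167.126°E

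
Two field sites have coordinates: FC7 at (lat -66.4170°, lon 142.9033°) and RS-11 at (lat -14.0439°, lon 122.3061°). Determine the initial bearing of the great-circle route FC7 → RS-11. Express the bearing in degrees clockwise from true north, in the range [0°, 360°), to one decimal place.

335.1°

Δλ = -20.5972°
y = sin Δλ · cos φ₂ = -0.341281
x = cos φ₁ sin φ₂ − sin φ₁ cos φ₂ cos Δλ = 0.735170
θ = atan2(y, x) = -24.9017° → 335.0983° (mod 360°)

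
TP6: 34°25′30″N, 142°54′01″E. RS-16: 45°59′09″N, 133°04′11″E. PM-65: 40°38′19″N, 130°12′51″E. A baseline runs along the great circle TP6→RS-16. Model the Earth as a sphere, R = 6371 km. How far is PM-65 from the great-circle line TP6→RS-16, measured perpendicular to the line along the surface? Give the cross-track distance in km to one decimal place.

TP6: φ = +34.42500°, λ = +142.90028°
RS-16: φ = +45.98583°, λ = +133.06972°
PM-65: φ = +40.63861°, λ = +130.21417°
δ₁₃ = central angle TP6→PM-65 = 0.206059 rad  (haversine)
θ₁₃ = bearing TP6→PM-65 = 305.464°,  θ₁₂ = bearing TP6→RS-16 = 330.084°
dₓₜ = R·arcsin(sin δ₁₃ · sin(θ₁₃ − θ₁₂)) = 6371·arcsin(0.20460·sin(-24.621°)) = -543.720 km
|dₓₜ| = 543.720 km

543.7 km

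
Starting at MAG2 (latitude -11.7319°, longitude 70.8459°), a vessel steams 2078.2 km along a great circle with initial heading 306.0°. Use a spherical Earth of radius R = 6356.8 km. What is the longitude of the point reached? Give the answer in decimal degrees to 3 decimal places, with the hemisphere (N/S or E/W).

55.787°E

δ = d/R = 2078.2/6356.8 = 0.326925 rad
φ₂ = arcsin(sin φ₁ cos δ + cos φ₁ sin δ cos θ)
   = arcsin(-0.20333·0.94703 + 0.97911·0.32113·0.58779) = -0.44398°
λ₂ = λ₁ + atan2(sin θ sin δ cos φ₁, cos δ − sin φ₁ sin φ₂) = 55.78713°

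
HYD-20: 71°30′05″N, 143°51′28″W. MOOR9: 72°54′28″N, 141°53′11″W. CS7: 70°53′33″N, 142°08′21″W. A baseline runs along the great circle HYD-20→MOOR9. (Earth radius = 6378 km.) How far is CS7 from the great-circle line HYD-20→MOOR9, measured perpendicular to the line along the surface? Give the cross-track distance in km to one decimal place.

83.3 km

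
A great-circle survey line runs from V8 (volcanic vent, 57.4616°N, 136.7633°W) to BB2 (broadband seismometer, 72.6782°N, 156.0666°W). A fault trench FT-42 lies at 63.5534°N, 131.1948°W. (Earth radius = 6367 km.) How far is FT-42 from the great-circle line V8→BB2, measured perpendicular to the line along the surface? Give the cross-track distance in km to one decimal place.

δ₁₃ = central angle V8→FT-42 = 0.116490 rad  (haversine)
θ₁₃ = bearing V8→FT-42 = 21.828°,  θ₁₂ = bearing V8→BB2 = 340.412°
dₓₜ = R·arcsin(sin δ₁₃ · sin(θ₁₃ − θ₁₂)) = 6367·arcsin(0.11623·sin(-318.583°)) = 490.027 km
|dₓₜ| = 490.027 km

490.0 km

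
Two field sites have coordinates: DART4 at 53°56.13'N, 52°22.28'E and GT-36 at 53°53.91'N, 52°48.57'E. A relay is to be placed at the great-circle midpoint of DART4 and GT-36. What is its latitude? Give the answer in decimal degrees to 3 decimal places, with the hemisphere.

53.917°N

DART4: φ = +53.93550°, λ = +52.37133°
GT-36: φ = +53.89850°, λ = +52.80950°
Bx = cos φ₂ cos Δλ = 0.589200,  By = cos φ₂ sin Δλ = 0.004506
φₘ = atan2(sin φ₁ + sin φ₂, √((cos φ₁ + Bx)² + By²)) = 53.91720°
λₘ = λ₁ + atan2(By, cos φ₁ + Bx) = 52.59051°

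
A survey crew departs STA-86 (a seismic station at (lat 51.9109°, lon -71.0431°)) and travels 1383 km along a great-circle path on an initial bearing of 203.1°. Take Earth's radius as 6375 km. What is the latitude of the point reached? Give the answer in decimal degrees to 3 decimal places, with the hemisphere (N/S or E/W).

40.276°N

δ = d/R = 1383/6375 = 0.216941 rad
φ₂ = arcsin(sin φ₁ cos δ + cos φ₁ sin δ cos θ)
   = arcsin(0.78705·0.97656 + 0.61689·0.21524·-0.91982) = 40.27595°
λ₂ = λ₁ + atan2(sin θ sin δ cos φ₁, cos δ − sin φ₁ sin φ₂) = -77.39806°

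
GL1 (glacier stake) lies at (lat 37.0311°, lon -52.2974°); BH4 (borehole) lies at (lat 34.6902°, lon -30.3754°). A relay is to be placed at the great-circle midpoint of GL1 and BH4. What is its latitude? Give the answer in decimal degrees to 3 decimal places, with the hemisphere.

36.363°N

Bx = cos φ₂ cos Δλ = 0.762788,  By = cos φ₂ sin Δλ = 0.306979
φₘ = atan2(sin φ₁ + sin φ₂, √((cos φ₁ + Bx)² + By²)) = 36.36280°
λₘ = λ₁ + atan2(By, cos φ₁ + Bx) = -41.17252°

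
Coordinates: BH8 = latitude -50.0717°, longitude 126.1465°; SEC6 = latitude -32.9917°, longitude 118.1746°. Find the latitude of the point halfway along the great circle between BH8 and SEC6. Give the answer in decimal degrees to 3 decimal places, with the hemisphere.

Bx = cos φ₂ cos Δλ = 0.830644,  By = cos φ₂ sin Δλ = -0.116324
φₘ = atan2(sin φ₁ + sin φ₂, √((cos φ₁ + Bx)² + By²)) = -41.59936°
λₘ = λ₁ + atan2(By, cos φ₁ + Bx) = 121.62957°

41.599°S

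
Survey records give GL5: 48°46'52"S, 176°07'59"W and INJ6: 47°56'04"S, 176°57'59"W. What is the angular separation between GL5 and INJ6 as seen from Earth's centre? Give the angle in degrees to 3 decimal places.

GL5: φ = -48.78111°, λ = -176.13306°
INJ6: φ = -47.93444°, λ = -176.96639°
Δφ = 0.8467°,  Δλ = -0.8333°
a = sin²(Δφ/2) + cos φ₁ cos φ₂ sin²(Δλ/2) = 0.000078
c = 2·arcsin(√a) = 0.017657 rad = 1.0116°

1.012°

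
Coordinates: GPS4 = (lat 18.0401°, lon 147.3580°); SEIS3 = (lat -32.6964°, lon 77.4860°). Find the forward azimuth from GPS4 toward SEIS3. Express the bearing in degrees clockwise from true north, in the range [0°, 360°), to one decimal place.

232.6°

Δλ = -69.8720°
y = sin Δλ · cos φ₂ = -0.790148
x = cos φ₁ sin φ₂ − sin φ₁ cos φ₂ cos Δλ = -0.603313
θ = atan2(y, x) = -127.3633° → 232.6367° (mod 360°)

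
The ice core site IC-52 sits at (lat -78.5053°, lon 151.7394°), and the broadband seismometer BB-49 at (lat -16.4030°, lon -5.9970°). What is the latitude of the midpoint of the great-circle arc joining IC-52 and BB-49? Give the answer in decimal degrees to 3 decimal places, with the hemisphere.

58.336°S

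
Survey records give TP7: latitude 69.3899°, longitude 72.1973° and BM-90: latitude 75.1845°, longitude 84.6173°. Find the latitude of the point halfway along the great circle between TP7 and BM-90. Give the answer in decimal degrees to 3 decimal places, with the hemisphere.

72.382°N

Bx = cos φ₂ cos Δλ = 0.249723,  By = cos φ₂ sin Δλ = 0.054997
φₘ = atan2(sin φ₁ + sin φ₂, √((cos φ₁ + Bx)² + By²)) = 72.38224°
λₘ = λ₁ + atan2(By, cos φ₁ + Bx) = 77.41948°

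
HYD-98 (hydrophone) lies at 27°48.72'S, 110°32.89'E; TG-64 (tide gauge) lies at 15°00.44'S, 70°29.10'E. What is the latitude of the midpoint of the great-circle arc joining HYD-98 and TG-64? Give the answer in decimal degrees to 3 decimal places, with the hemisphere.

22.650°S

HYD-98: φ = -27.81200°, λ = +110.54817°
TG-64: φ = -15.00733°, λ = +70.48500°
Bx = cos φ₂ cos Δλ = 0.739232,  By = cos φ₂ sin Δλ = -0.621679
φₘ = atan2(sin φ₁ + sin φ₂, √((cos φ₁ + Bx)² + By²)) = -22.64999°
λₘ = λ₁ + atan2(By, cos φ₁ + Bx) = 89.59759°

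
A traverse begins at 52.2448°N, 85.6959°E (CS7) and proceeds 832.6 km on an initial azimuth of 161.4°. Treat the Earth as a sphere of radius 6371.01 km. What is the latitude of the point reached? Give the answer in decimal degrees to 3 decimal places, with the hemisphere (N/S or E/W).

45.094°N

δ = d/R = 832.6/6371.01 = 0.130686 rad
φ₂ = arcsin(sin φ₁ cos δ + cos φ₁ sin δ cos θ)
   = arcsin(0.79063·0.99147 + 0.61229·0.13031·-0.94777) = 45.09431°
λ₂ = λ₁ + atan2(sin θ sin δ cos φ₁, cos δ − sin φ₁ sin φ₂) = 89.07135°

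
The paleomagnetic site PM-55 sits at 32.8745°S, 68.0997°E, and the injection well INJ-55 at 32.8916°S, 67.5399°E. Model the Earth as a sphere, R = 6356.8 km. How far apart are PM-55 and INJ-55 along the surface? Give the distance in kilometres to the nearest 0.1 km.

Δφ = -0.0171°,  Δλ = -0.5598°
a = sin²(Δφ/2) + cos φ₁ cos φ₂ sin²(Δλ/2) = 0.000017
c = 2·arcsin(√a) = 0.008210 rad = 0.4704°
d = R·c = 6356.8 × 0.008210 = 52.2 km

52.2 km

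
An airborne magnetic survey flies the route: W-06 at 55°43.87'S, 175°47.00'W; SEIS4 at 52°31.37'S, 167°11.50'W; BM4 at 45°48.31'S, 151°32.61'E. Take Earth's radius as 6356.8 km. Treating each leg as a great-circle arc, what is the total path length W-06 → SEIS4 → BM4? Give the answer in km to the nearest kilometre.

3702 km

W-06: φ = -55.73117°, λ = -175.78333°
SEIS4: φ = -52.52283°, λ = -167.19167°
BM4: φ = -45.80517°, λ = +151.54350°
W-06→SEIS4: c = 0.104085 rad, d = 661.65 km
SEIS4→BM4: c = 0.478241 rad, d = 3040.08 km
Total = 661.65 + 3040.08 = 3701.73 km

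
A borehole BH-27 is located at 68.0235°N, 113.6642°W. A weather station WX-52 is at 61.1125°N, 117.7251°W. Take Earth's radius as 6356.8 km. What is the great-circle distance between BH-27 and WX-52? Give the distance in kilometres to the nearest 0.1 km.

790.4 km

Δφ = -6.9110°,  Δλ = -4.0609°
a = sin²(Δφ/2) + cos φ₁ cos φ₂ sin²(Δλ/2) = 0.003860
c = 2·arcsin(√a) = 0.124335 rad = 7.1239°
d = R·c = 6356.8 × 0.124335 = 790.4 km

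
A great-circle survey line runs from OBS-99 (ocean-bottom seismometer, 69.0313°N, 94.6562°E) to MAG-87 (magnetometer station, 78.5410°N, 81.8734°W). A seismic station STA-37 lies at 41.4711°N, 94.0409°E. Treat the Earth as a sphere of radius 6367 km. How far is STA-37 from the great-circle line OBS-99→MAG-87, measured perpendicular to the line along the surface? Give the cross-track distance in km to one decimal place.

117.3 km

δ₁₃ = central angle OBS-99→STA-37 = 0.481050 rad  (haversine)
θ₁₃ = bearing OBS-99→STA-37 = 180.996°,  θ₁₂ = bearing OBS-99→MAG-87 = 358.714°
dₓₜ = R·arcsin(sin δ₁₃ · sin(θ₁₃ − θ₁₂)) = 6367·arcsin(0.46271·sin(-177.718°)) = -117.311 km
|dₓₜ| = 117.311 km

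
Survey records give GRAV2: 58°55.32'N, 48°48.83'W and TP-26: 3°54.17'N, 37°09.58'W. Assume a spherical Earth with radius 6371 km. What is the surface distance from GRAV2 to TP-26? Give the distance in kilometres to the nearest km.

6200 km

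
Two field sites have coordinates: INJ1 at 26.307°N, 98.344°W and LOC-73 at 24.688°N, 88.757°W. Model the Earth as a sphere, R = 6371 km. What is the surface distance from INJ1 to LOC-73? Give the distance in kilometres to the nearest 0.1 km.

978.6 km

Δφ = -1.6190°,  Δλ = 9.5870°
a = sin²(Δφ/2) + cos φ₁ cos φ₂ sin²(Δλ/2) = 0.005887
c = 2·arcsin(√a) = 0.153608 rad = 8.8011°
d = R·c = 6371 × 0.153608 = 978.6 km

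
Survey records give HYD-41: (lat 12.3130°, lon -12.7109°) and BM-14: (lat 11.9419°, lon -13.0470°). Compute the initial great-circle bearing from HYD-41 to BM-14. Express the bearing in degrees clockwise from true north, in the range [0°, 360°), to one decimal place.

221.6°

Δλ = -0.3361°
y = sin Δλ · cos φ₂ = -0.005739
x = cos φ₁ sin φ₂ − sin φ₁ cos φ₂ cos Δλ = -0.006473
θ = atan2(y, x) = -138.4405° → 221.5595° (mod 360°)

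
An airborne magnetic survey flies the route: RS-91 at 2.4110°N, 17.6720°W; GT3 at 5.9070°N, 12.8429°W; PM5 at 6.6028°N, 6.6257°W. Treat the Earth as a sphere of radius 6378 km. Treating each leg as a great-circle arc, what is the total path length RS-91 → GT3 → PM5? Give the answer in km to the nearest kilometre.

1355 km

RS-91→GT3: c = 0.103861 rad, d = 662.43 km
GT3→PM5: c = 0.108545 rad, d = 692.30 km
Total = 662.43 + 692.30 = 1354.73 km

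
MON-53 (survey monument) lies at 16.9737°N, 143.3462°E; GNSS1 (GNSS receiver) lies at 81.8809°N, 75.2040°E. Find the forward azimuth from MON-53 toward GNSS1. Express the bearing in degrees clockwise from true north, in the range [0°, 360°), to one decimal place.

352.0°

Δλ = -68.1422°
y = sin Δλ · cos φ₂ = -0.131078
x = cos φ₁ sin φ₂ − sin φ₁ cos φ₂ cos Δλ = 0.931502
θ = atan2(y, x) = -8.0099° → 351.9901° (mod 360°)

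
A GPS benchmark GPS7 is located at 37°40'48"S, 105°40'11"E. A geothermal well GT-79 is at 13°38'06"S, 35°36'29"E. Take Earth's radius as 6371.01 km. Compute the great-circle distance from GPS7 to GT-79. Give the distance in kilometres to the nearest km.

GPS7: φ = -37.68000°, λ = +105.66972°
GT-79: φ = -13.63500°, λ = +35.60806°
Δφ = 24.0450°,  Δλ = -70.0617°
a = sin²(Δφ/2) + cos φ₁ cos φ₂ sin²(Δλ/2) = 0.296813
c = 2·arcsin(√a) = 1.152314 rad = 66.0227°
d = R·c = 6371.01 × 1.152314 = 7341.4 km

7341 km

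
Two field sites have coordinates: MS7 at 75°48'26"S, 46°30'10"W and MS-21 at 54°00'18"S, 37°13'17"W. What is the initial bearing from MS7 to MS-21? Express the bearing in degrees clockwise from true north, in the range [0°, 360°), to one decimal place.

MS7: φ = -75.80722°, λ = -46.50278°
MS-21: φ = -54.00500°, λ = -37.22139°
Δλ = 9.2814°
y = sin Δλ · cos φ₂ = 0.094789
x = cos φ₁ sin φ₂ − sin φ₁ cos φ₂ cos Δλ = 0.363944
θ = atan2(y, x) = 14.5982° → 14.5982° (mod 360°)

14.6°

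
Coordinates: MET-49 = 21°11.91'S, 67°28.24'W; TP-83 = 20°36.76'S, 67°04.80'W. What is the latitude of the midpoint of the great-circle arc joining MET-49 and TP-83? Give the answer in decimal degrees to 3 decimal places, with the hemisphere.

20.906°S

MET-49: φ = -21.19850°, λ = -67.47067°
TP-83: φ = -20.61267°, λ = -67.08000°
Bx = cos φ₂ cos Δλ = 0.935960,  By = cos φ₂ sin Δλ = 0.006382
φₘ = atan2(sin φ₁ + sin φ₂, √((cos φ₁ + Bx)² + By²)) = -20.90569°
λₘ = λ₁ + atan2(By, cos φ₁ + Bx) = -67.27495°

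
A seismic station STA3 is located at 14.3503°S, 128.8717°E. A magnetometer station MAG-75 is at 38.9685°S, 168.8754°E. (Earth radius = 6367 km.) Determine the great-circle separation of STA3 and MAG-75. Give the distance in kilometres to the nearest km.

Δφ = -24.6182°,  Δλ = 40.0037°
a = sin²(Δφ/2) + cos φ₁ cos φ₂ sin²(Δλ/2) = 0.133575
c = 2·arcsin(√a) = 0.748296 rad = 42.8742°
d = R·c = 6367 × 0.748296 = 4764.4 km

4764 km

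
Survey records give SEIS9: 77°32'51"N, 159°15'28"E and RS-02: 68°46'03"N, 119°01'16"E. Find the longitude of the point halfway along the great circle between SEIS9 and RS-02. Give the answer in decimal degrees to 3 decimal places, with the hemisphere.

SEIS9: φ = +77.54750°, λ = +159.25778°
RS-02: φ = +68.76750°, λ = +119.02111°
Bx = cos φ₂ cos Δλ = 0.276462,  By = cos φ₂ sin Δλ = -0.233932
φₘ = atan2(sin φ₁ + sin φ₂, √((cos φ₁ + Bx)² + By²)) = 74.06701°
λₘ = λ₁ + atan2(By, cos φ₁ + Bx) = 133.83220°

133.832°E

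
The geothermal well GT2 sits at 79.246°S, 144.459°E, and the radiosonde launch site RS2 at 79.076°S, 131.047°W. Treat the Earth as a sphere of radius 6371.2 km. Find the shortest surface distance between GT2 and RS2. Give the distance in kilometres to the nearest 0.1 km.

Δφ = 0.1700°,  Δλ = 84.4940°
a = sin²(Δφ/2) + cos φ₁ cos φ₂ sin²(Δλ/2) = 0.015986
c = 2·arcsin(√a) = 0.253551 rad = 14.5274°
d = R·c = 6371.2 × 0.253551 = 1615.4 km

1615.4 km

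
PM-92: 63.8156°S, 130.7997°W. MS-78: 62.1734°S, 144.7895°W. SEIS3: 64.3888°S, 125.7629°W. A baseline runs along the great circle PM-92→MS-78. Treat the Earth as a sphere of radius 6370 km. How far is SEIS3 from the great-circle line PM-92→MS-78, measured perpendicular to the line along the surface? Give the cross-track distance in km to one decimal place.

δ₁₃ = central angle PM-92→SEIS3 = 0.039666 rad  (haversine)
θ₁₃ = bearing PM-92→SEIS3 = 106.861°,  θ₁₂ = bearing PM-92→MS-78 = 278.186°
dₓₜ = R·arcsin(sin δ₁₃ · sin(θ₁₃ − θ₁₂)) = 6370·arcsin(0.03966·sin(-171.325°)) = -38.101 km
|dₓₜ| = 38.101 km

38.1 km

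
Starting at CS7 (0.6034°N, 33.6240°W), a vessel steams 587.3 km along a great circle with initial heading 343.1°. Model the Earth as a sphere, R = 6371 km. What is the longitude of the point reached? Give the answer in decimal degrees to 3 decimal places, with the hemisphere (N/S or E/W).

35.165°W

δ = d/R = 587.3/6371 = 0.092183 rad
φ₂ = arcsin(sin φ₁ cos δ + cos φ₁ sin δ cos θ)
   = arcsin(0.01053·0.99575 + 0.99994·0.09205·0.95681) = 5.65619°
λ₂ = λ₁ + atan2(sin θ sin δ cos φ₁, cos δ − sin φ₁ sin φ₂) = -35.16492°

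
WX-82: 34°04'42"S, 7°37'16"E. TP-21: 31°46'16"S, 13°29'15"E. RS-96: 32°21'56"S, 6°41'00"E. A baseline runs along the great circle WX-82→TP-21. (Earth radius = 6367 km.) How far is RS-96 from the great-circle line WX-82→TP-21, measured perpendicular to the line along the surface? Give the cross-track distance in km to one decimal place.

WX-82: φ = -34.07833°, λ = +7.62111°
TP-21: φ = -31.77111°, λ = +13.48750°
RS-96: φ = -32.36556°, λ = +6.68333°
δ₁₃ = central angle WX-82→RS-96 = 0.032880 rad  (haversine)
θ₁₃ = bearing WX-82→RS-96 = 335.133°,  θ₁₂ = bearing WX-82→TP-21 = 66.511°
dₓₜ = R·arcsin(sin δ₁₃ · sin(θ₁₃ − θ₁₂)) = 6367·arcsin(0.03287·sin(268.622°)) = -209.284 km
|dₓₜ| = 209.284 km

209.3 km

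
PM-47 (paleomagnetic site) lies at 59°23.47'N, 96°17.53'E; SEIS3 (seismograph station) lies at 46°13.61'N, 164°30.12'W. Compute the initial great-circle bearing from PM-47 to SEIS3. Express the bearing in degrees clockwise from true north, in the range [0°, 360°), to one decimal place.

PM-47: φ = +59.39117°, λ = +96.29217°
SEIS3: φ = +46.22683°, λ = -164.50200°
Δλ = 99.2058°
y = sin Δλ · cos φ₂ = 0.682895
x = cos φ₁ sin φ₂ − sin φ₁ cos φ₂ cos Δλ = 0.462922
θ = atan2(y, x) = 55.8674° → 55.8674° (mod 360°)

55.9°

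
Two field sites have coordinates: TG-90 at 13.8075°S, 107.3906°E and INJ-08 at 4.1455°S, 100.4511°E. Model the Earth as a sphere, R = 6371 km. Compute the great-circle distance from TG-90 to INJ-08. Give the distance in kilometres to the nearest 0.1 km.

1316.7 km

Δφ = 9.6620°,  Δλ = -6.9395°
a = sin²(Δφ/2) + cos φ₁ cos φ₂ sin²(Δλ/2) = 0.010640
c = 2·arcsin(√a) = 0.206670 rad = 11.8413°
d = R·c = 6371 × 0.206670 = 1316.7 km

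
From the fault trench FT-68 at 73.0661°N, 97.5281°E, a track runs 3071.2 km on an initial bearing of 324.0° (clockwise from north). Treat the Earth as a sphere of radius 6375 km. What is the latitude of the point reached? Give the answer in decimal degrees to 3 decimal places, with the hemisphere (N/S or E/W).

73.125°N

δ = d/R = 3071.2/6375 = 0.481757 rad
φ₂ = arcsin(sin φ₁ cos δ + cos φ₁ sin δ cos θ)
   = arcsin(0.95664·0.88618 + 0.29127·0.46334·0.80902) = 73.12489°
λ₂ = λ₁ + atan2(sin θ sin δ cos φ₁, cos δ − sin φ₁ sin φ₂) = -12.72287°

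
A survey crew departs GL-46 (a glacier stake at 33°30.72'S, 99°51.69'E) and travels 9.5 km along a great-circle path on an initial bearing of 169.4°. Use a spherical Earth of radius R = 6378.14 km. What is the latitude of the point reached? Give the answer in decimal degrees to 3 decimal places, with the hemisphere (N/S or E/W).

33.596°S

GL-46: φ = -33.51200°, λ = +99.86150°
δ = d/R = 9.5/6378.14 = 0.001489 rad
φ₂ = arcsin(sin φ₁ cos δ + cos φ₁ sin δ cos θ)
   = arcsin(-0.55211·1.00000 + 0.83377·0.00149·-0.98294) = -33.59588°
λ₂ = λ₁ + atan2(sin θ sin δ cos φ₁, cos δ − sin φ₁ sin φ₂) = 99.88035°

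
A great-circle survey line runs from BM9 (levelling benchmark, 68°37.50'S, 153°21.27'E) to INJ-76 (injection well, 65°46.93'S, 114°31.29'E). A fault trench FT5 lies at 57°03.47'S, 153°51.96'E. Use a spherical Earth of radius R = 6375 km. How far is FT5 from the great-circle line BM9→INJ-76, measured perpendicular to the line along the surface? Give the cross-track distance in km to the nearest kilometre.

BM9: φ = -68.62500°, λ = +153.35450°
INJ-76: φ = -65.78217°, λ = +114.52150°
FT5: φ = -57.05783°, λ = +153.86600°
δ₁₃ = central angle BM9→FT5 = 0.201925 rad  (haversine)
θ₁₃ = bearing BM9→FT5 = 1.387°,  θ₁₂ = bearing BM9→INJ-76 = 262.288°
dₓₜ = R·arcsin(sin δ₁₃ · sin(θ₁₃ − θ₁₂)) = 6375·arcsin(0.20056·sin(-260.901°)) = 1270.851 km
|dₓₜ| = 1270.851 km

1271 km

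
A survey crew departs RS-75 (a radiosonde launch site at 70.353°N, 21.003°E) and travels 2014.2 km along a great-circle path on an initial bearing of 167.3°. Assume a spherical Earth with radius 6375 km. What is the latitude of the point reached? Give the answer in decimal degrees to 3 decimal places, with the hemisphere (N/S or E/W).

52.490°N

δ = d/R = 2014.2/6375 = 0.315953 rad
φ₂ = arcsin(sin φ₁ cos δ + cos φ₁ sin δ cos θ)
   = arcsin(0.94178·0.95050 + 0.33622·0.31072·-0.97553) = 52.49009°
λ₂ = λ₁ + atan2(sin θ sin δ cos φ₁, cos δ − sin φ₁ sin φ₂) = 27.44446°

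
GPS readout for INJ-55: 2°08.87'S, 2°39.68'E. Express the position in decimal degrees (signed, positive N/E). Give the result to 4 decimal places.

-2.1478°, +2.6613°

lat: 2.1478° S → -2.1478°
lon: 2.6613° E → +2.6613°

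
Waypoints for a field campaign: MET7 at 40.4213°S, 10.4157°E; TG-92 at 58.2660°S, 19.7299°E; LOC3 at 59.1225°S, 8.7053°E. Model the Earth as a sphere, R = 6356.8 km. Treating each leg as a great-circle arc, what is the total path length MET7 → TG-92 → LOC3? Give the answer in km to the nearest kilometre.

2728 km

MET7→TG-92: c = 0.328240 rad, d = 2086.55 km
TG-92→LOC3: c = 0.100972 rad, d = 641.86 km
Total = 2086.55 + 641.86 = 2728.41 km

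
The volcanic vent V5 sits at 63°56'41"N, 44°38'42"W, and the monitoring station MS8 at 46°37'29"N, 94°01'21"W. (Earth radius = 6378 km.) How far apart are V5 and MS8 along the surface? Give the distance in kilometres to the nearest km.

3546 km

V5: φ = +63.94472°, λ = -44.64500°
MS8: φ = +46.62472°, λ = -94.02250°
Δφ = -17.3200°,  Δλ = -49.3775°
a = sin²(Δφ/2) + cos φ₁ cos φ₂ sin²(Δλ/2) = 0.075300
c = 2·arcsin(√a) = 0.555948 rad = 31.8535°
d = R·c = 6378 × 0.555948 = 3545.8 km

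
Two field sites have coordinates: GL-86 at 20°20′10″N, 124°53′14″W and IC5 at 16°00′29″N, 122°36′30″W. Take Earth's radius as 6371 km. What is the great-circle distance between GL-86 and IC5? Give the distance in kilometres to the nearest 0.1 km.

538.1 km

GL-86: φ = +20.33611°, λ = -124.88722°
IC5: φ = +16.00806°, λ = -122.60833°
Δφ = -4.3281°,  Δλ = 2.2789°
a = sin²(Δφ/2) + cos φ₁ cos φ₂ sin²(Δλ/2) = 0.001782
c = 2·arcsin(√a) = 0.084459 rad = 4.8391°
d = R·c = 6371 × 0.084459 = 538.1 km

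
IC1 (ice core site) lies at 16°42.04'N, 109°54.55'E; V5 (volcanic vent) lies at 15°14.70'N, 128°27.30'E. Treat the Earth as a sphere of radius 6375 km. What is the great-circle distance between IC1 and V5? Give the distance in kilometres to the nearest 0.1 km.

1989.7 km

IC1: φ = +16.70067°, λ = +109.90917°
V5: φ = +15.24500°, λ = +128.45500°
Δφ = -1.4557°,  Δλ = 18.5458°
a = sin²(Δφ/2) + cos φ₁ cos φ₂ sin²(Δλ/2) = 0.024156
c = 2·arcsin(√a) = 0.312111 rad = 17.8826°
d = R·c = 6375 × 0.312111 = 1989.7 km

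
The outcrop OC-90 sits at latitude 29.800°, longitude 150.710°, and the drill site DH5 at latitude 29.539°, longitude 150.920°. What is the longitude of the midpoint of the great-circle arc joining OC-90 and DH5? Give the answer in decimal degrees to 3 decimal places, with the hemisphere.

Bx = cos φ₂ cos Δλ = 0.870014,  By = cos φ₂ sin Δλ = 0.003189
φₘ = atan2(sin φ₁ + sin φ₂, √((cos φ₁ + Bx)² + By²)) = 29.66954°
λₘ = λ₁ + atan2(By, cos φ₁ + Bx) = 150.81514°

150.815°E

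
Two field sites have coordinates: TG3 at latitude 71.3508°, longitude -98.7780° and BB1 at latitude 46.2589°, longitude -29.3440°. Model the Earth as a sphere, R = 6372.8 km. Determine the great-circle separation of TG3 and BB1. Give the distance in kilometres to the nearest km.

4487 km

Δφ = -25.0919°,  Δλ = 69.4340°
a = sin²(Δφ/2) + cos φ₁ cos φ₂ sin²(Δλ/2) = 0.118898
c = 2·arcsin(√a) = 0.704086 rad = 40.3411°
d = R·c = 6372.8 × 0.704086 = 4487.0 km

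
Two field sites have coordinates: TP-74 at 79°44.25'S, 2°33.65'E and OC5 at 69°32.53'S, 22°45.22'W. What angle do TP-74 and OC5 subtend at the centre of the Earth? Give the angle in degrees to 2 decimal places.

11.98°

TP-74: φ = -79.73750°, λ = +2.56083°
OC5: φ = -69.54217°, λ = -22.75367°
Δφ = 10.1953°,  Δλ = -25.3145°
a = sin²(Δφ/2) + cos φ₁ cos φ₂ sin²(Δλ/2) = 0.010885
c = 2·arcsin(√a) = 0.209040 rad = 11.9771°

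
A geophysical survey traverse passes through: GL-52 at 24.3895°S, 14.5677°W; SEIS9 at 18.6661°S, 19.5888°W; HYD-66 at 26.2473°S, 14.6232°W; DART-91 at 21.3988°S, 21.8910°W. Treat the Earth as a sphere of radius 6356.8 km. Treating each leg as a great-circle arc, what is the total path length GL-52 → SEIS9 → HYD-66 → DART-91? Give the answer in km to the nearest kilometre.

2715 km

GL-52→SEIS9: c = 0.128901 rad, d = 819.40 km
SEIS9→HYD-66: c = 0.154622 rad, d = 982.90 km
HYD-66→DART-91: c = 0.143563 rad, d = 912.60 km
Total = 819.40 + 982.90 + 912.60 = 2714.90 km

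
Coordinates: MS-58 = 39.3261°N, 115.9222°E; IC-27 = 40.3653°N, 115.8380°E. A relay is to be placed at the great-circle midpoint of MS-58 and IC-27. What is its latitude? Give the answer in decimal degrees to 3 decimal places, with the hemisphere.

39.846°N

Bx = cos φ₂ cos Δλ = 0.761930,  By = cos φ₂ sin Δλ = -0.001120
φₘ = atan2(sin φ₁ + sin φ₂, √((cos φ₁ + Bx)² + By²)) = 39.84571°
λₘ = λ₁ + atan2(By, cos φ₁ + Bx) = 115.88042°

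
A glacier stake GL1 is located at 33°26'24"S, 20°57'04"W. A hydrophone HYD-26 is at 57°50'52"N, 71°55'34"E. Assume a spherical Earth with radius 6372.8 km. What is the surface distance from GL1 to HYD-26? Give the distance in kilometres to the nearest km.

13265 km

GL1: φ = -33.44000°, λ = -20.95111°
HYD-26: φ = +57.84778°, λ = +71.92611°
Δφ = 91.2878°,  Δλ = 92.8772°
a = sin²(Δφ/2) + cos φ₁ cos φ₂ sin²(Δλ/2) = 0.744421
c = 2·arcsin(√a) = 2.081558 rad = 119.2645°
d = R·c = 6372.8 × 2.081558 = 13265.4 km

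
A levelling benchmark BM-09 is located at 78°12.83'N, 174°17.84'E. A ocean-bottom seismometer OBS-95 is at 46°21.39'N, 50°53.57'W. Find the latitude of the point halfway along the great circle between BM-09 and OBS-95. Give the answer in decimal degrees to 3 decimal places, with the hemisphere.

BM-09: φ = +78.21383°, λ = +174.29733°
OBS-95: φ = +46.35650°, λ = -50.89283°
Bx = cos φ₂ cos Δλ = -0.486401,  By = cos φ₂ sin Δλ = 0.489640
φₘ = atan2(sin φ₁ + sin φ₂, √((cos φ₁ + Bx)² + By²)) = 71.63807°
λₘ = λ₁ + atan2(By, cos φ₁ + Bx) = -65.75121°

71.638°N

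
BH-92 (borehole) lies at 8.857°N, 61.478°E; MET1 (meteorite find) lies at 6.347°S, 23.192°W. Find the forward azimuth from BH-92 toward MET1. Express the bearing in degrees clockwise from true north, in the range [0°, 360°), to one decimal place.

262.9°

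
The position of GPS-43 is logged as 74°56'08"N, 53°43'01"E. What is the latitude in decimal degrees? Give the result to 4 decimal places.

74.9356°N

74° + 56′/60 + 8″/3600 = 74 + 0.93333 + 0.00222 = 74.9356°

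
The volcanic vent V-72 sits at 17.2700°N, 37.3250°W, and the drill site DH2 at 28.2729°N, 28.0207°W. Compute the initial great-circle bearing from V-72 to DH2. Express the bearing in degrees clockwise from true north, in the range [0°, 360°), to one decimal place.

Δλ = 9.3043°
y = sin Δλ · cos φ₂ = 0.142390
x = cos φ₁ sin φ₂ − sin φ₁ cos φ₂ cos Δλ = 0.194299
θ = atan2(y, x) = 36.2355° → 36.2355° (mod 360°)

36.2°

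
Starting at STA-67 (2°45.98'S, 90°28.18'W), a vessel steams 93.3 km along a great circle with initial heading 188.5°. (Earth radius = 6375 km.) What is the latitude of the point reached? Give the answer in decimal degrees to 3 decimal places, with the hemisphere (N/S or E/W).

STA-67: φ = -2.76633°, λ = -90.46967°
δ = d/R = 93.3/6375 = 0.014635 rad
φ₂ = arcsin(sin φ₁ cos δ + cos φ₁ sin δ cos θ)
   = arcsin(-0.04826·0.99989 + 0.99883·0.01463·-0.98902) = -3.59566°
λ₂ = λ₁ + atan2(sin θ sin δ cos φ₁, cos δ − sin φ₁ sin φ₂) = -90.59385°

3.596°S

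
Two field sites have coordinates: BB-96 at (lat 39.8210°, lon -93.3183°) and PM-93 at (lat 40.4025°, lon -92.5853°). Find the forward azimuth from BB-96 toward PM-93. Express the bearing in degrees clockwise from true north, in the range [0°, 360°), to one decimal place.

43.7°

Δλ = 0.7330°
y = sin Δλ · cos φ₂ = 0.009742
x = cos φ₁ sin φ₂ − sin φ₁ cos φ₂ cos Δλ = 0.010189
θ = atan2(y, x) = 43.7155° → 43.7155° (mod 360°)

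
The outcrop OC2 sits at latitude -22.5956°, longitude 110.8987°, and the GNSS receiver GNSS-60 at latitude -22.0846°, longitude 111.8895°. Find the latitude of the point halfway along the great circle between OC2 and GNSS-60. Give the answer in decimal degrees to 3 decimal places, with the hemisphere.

22.341°S

Bx = cos φ₂ cos Δλ = 0.926491,  By = cos φ₂ sin Δλ = 0.016023
φₘ = atan2(sin φ₁ + sin φ₂, √((cos φ₁ + Bx)² + By²)) = -22.34085°
λₘ = λ₁ + atan2(By, cos φ₁ + Bx) = 111.39501°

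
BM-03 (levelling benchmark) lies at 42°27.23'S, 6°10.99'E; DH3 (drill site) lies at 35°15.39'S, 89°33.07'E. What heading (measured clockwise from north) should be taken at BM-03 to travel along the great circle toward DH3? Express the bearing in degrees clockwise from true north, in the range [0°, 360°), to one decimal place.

114.1°

BM-03: φ = -42.45383°, λ = +6.18317°
DH3: φ = -35.25650°, λ = +89.55117°
Δλ = 83.3680°
y = sin Δλ · cos φ₂ = 0.811112
x = cos φ₁ sin φ₂ − sin φ₁ cos φ₂ cos Δλ = -0.362241
θ = atan2(y, x) = 114.0654° → 114.0654° (mod 360°)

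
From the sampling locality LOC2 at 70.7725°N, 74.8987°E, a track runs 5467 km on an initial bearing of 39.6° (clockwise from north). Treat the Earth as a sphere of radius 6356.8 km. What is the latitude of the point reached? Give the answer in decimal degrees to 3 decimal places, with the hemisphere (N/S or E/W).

δ = d/R = 5467/6356.8 = 0.860024 rad
φ₂ = arcsin(sin φ₁ cos δ + cos φ₁ sin δ cos θ)
   = arcsin(0.94422·0.65242 + 0.32932·0.75786·0.77051) = 53.93302°
λ₂ = λ₁ + atan2(sin θ sin δ cos φ₁, cos δ − sin φ₁ sin φ₂) = -160.24018°

53.933°N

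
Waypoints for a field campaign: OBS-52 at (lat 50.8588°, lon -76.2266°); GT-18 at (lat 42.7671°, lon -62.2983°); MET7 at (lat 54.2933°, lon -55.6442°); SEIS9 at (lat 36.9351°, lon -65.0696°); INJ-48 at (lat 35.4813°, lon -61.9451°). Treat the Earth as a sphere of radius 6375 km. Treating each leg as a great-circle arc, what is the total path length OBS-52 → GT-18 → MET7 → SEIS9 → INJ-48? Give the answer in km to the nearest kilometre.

OBS-52→GT-18: c = 0.217597 rad, d = 1387.18 km
GT-18→MET7: c = 0.215137 rad, d = 1371.50 km
MET7→SEIS9: c = 0.323401 rad, d = 2061.68 km
SEIS9→INJ-48: c = 0.050789 rad, d = 323.78 km
Total = 1387.18 + 1371.50 + 2061.68 + 323.78 = 5144.13 km

5144 km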